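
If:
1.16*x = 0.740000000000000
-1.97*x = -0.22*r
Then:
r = 5.71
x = 0.64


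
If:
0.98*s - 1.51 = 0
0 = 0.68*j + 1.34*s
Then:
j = -3.04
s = 1.54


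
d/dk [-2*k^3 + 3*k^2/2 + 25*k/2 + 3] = -6*k^2 + 3*k + 25/2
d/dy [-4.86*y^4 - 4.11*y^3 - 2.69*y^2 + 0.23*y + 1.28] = -19.44*y^3 - 12.33*y^2 - 5.38*y + 0.23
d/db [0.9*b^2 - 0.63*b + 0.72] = 1.8*b - 0.63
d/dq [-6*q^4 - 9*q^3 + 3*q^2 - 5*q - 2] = -24*q^3 - 27*q^2 + 6*q - 5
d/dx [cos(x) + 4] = -sin(x)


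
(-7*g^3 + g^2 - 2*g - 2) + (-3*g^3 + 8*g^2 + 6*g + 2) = -10*g^3 + 9*g^2 + 4*g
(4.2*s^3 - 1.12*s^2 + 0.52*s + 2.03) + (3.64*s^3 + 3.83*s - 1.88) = 7.84*s^3 - 1.12*s^2 + 4.35*s + 0.15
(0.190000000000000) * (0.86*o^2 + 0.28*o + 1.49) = 0.1634*o^2 + 0.0532*o + 0.2831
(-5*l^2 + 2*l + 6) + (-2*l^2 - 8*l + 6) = -7*l^2 - 6*l + 12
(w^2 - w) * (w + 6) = w^3 + 5*w^2 - 6*w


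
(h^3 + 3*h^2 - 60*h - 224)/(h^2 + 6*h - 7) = (h^2 - 4*h - 32)/(h - 1)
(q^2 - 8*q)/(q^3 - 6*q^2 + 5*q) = (q - 8)/(q^2 - 6*q + 5)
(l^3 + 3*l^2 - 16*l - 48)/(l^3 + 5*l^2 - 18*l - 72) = (l + 4)/(l + 6)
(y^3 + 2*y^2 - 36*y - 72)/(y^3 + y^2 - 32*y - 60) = (y + 6)/(y + 5)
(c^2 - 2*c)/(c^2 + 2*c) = (c - 2)/(c + 2)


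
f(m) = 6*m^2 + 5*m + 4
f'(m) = 12*m + 5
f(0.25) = 5.62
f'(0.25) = 8.00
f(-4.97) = 127.36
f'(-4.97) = -54.64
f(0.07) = 4.38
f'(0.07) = 5.84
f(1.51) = 25.23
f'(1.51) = 23.12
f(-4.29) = 92.97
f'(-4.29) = -46.48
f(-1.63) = 11.79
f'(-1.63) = -14.56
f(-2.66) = 33.15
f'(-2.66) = -26.92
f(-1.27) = 7.33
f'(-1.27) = -10.24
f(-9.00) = 445.00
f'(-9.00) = -103.00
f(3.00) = 73.00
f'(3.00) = 41.00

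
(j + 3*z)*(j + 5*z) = j^2 + 8*j*z + 15*z^2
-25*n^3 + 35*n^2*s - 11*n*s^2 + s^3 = (-5*n + s)^2*(-n + s)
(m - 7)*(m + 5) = m^2 - 2*m - 35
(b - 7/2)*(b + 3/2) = b^2 - 2*b - 21/4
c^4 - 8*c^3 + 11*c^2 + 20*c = c*(c - 5)*(c - 4)*(c + 1)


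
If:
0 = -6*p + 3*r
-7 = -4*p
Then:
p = 7/4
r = 7/2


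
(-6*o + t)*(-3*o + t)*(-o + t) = -18*o^3 + 27*o^2*t - 10*o*t^2 + t^3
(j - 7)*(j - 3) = j^2 - 10*j + 21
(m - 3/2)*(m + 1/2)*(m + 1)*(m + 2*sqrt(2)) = m^4 + 2*sqrt(2)*m^3 - 7*m^2/4 - 7*sqrt(2)*m/2 - 3*m/4 - 3*sqrt(2)/2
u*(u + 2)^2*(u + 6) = u^4 + 10*u^3 + 28*u^2 + 24*u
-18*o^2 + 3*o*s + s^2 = (-3*o + s)*(6*o + s)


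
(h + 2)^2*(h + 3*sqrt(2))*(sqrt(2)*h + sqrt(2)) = sqrt(2)*h^4 + 6*h^3 + 5*sqrt(2)*h^3 + 8*sqrt(2)*h^2 + 30*h^2 + 4*sqrt(2)*h + 48*h + 24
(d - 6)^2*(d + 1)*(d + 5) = d^4 - 6*d^3 - 31*d^2 + 156*d + 180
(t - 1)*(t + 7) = t^2 + 6*t - 7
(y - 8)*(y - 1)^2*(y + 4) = y^4 - 6*y^3 - 23*y^2 + 60*y - 32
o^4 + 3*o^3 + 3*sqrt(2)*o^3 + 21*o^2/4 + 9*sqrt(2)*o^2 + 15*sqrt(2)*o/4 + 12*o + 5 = (o + 1/2)*(o + 5/2)*(o + sqrt(2))*(o + 2*sqrt(2))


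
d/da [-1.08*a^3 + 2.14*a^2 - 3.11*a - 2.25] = -3.24*a^2 + 4.28*a - 3.11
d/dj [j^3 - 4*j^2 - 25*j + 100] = 3*j^2 - 8*j - 25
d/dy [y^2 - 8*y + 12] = 2*y - 8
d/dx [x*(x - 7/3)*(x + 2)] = 3*x^2 - 2*x/3 - 14/3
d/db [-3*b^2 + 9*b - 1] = 9 - 6*b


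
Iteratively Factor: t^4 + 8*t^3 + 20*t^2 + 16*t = (t)*(t^3 + 8*t^2 + 20*t + 16) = t*(t + 4)*(t^2 + 4*t + 4) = t*(t + 2)*(t + 4)*(t + 2)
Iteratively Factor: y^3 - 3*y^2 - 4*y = (y)*(y^2 - 3*y - 4) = y*(y - 4)*(y + 1)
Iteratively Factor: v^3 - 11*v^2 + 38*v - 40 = (v - 5)*(v^2 - 6*v + 8) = (v - 5)*(v - 4)*(v - 2)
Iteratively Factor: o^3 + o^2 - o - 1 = (o - 1)*(o^2 + 2*o + 1) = (o - 1)*(o + 1)*(o + 1)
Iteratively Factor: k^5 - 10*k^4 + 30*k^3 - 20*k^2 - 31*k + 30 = (k - 3)*(k^4 - 7*k^3 + 9*k^2 + 7*k - 10) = (k - 3)*(k - 1)*(k^3 - 6*k^2 + 3*k + 10) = (k - 3)*(k - 2)*(k - 1)*(k^2 - 4*k - 5) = (k - 3)*(k - 2)*(k - 1)*(k + 1)*(k - 5)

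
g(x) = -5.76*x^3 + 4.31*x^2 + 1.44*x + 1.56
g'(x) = -17.28*x^2 + 8.62*x + 1.44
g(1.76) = -13.96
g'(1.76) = -36.92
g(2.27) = -40.34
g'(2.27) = -68.03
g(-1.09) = 12.57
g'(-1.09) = -28.49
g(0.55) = 2.70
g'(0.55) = 0.95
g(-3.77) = 366.02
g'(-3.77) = -276.66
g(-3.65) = 333.82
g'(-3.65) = -260.24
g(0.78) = 2.57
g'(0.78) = -2.35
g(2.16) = -33.27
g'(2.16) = -60.56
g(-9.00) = 4536.75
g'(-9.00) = -1475.82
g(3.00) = -110.85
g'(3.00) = -128.22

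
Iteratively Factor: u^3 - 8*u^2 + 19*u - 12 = (u - 1)*(u^2 - 7*u + 12) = (u - 4)*(u - 1)*(u - 3)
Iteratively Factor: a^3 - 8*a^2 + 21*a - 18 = (a - 3)*(a^2 - 5*a + 6) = (a - 3)^2*(a - 2)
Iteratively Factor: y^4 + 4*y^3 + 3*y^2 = (y + 3)*(y^3 + y^2) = y*(y + 3)*(y^2 + y) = y^2*(y + 3)*(y + 1)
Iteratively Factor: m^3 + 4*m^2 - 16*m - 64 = (m + 4)*(m^2 - 16) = (m - 4)*(m + 4)*(m + 4)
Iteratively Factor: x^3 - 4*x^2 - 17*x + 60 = (x - 3)*(x^2 - x - 20) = (x - 5)*(x - 3)*(x + 4)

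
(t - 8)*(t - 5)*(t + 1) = t^3 - 12*t^2 + 27*t + 40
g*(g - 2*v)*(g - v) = g^3 - 3*g^2*v + 2*g*v^2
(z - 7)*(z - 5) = z^2 - 12*z + 35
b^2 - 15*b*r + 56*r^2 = (b - 8*r)*(b - 7*r)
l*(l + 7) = l^2 + 7*l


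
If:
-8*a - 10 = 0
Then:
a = -5/4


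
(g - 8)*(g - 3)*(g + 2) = g^3 - 9*g^2 + 2*g + 48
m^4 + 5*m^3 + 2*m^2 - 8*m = m*(m - 1)*(m + 2)*(m + 4)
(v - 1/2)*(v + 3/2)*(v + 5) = v^3 + 6*v^2 + 17*v/4 - 15/4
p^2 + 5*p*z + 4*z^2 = (p + z)*(p + 4*z)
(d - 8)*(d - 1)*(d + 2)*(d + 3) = d^4 - 4*d^3 - 31*d^2 - 14*d + 48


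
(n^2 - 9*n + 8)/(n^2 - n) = (n - 8)/n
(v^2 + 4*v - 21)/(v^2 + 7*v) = (v - 3)/v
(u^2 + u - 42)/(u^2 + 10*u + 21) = (u - 6)/(u + 3)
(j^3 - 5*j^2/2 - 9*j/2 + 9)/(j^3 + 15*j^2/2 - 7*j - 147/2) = (2*j^2 + j - 6)/(2*j^2 + 21*j + 49)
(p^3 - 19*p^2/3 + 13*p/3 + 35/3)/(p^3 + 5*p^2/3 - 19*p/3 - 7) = (p - 5)/(p + 3)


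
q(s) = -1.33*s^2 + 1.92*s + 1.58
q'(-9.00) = 25.86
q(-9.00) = -123.43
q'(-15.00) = 41.82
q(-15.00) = -326.47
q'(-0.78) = 3.99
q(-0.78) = -0.73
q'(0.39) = 0.88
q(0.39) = 2.13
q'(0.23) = 1.31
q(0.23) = 1.95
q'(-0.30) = 2.72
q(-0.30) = 0.88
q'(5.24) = -12.02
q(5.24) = -24.88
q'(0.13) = 1.57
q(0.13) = 1.81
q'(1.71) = -2.63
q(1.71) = 0.97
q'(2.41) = -4.49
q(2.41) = -1.52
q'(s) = 1.92 - 2.66*s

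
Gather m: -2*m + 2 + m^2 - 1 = m^2 - 2*m + 1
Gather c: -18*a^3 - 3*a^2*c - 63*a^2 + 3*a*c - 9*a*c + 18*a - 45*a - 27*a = -18*a^3 - 63*a^2 - 54*a + c*(-3*a^2 - 6*a)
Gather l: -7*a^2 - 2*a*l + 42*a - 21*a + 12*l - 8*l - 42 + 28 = -7*a^2 + 21*a + l*(4 - 2*a) - 14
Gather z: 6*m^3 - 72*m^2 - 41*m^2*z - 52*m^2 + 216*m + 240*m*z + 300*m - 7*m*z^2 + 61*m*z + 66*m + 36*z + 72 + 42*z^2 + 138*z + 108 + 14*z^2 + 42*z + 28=6*m^3 - 124*m^2 + 582*m + z^2*(56 - 7*m) + z*(-41*m^2 + 301*m + 216) + 208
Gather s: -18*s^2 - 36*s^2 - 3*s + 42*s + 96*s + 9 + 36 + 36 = -54*s^2 + 135*s + 81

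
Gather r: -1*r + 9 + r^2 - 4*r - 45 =r^2 - 5*r - 36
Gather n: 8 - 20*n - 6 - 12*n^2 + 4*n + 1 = -12*n^2 - 16*n + 3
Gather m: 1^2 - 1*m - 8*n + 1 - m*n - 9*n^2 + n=m*(-n - 1) - 9*n^2 - 7*n + 2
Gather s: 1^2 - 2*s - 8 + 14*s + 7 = 12*s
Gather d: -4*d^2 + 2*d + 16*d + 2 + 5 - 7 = -4*d^2 + 18*d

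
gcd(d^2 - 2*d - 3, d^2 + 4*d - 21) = d - 3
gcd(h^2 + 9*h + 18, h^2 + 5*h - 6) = h + 6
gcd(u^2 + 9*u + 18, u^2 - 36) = u + 6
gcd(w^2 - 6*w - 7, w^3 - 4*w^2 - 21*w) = w - 7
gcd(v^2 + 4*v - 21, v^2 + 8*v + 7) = v + 7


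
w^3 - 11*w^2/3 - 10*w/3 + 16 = (w - 3)*(w - 8/3)*(w + 2)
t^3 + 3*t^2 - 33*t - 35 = (t - 5)*(t + 1)*(t + 7)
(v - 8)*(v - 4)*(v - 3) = v^3 - 15*v^2 + 68*v - 96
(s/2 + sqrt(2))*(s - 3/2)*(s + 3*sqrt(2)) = s^3/2 - 3*s^2/4 + 5*sqrt(2)*s^2/2 - 15*sqrt(2)*s/4 + 6*s - 9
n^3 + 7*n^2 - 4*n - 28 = (n - 2)*(n + 2)*(n + 7)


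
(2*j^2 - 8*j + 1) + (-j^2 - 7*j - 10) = j^2 - 15*j - 9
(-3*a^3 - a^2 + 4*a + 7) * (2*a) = -6*a^4 - 2*a^3 + 8*a^2 + 14*a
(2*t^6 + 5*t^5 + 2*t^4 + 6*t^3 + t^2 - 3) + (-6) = 2*t^6 + 5*t^5 + 2*t^4 + 6*t^3 + t^2 - 9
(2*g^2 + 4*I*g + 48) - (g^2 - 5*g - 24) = g^2 + 5*g + 4*I*g + 72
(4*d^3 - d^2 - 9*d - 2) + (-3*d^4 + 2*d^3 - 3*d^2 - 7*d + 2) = -3*d^4 + 6*d^3 - 4*d^2 - 16*d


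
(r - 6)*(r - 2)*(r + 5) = r^3 - 3*r^2 - 28*r + 60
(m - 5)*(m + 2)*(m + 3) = m^3 - 19*m - 30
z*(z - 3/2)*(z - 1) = z^3 - 5*z^2/2 + 3*z/2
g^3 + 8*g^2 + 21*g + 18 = (g + 2)*(g + 3)^2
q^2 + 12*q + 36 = (q + 6)^2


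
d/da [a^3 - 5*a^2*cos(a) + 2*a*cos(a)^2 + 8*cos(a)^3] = 5*a^2*sin(a) + 3*a^2 - 2*a*sin(2*a) - 10*a*cos(a) - 24*sin(a)*cos(a)^2 + 2*cos(a)^2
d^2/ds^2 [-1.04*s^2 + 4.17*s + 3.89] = -2.08000000000000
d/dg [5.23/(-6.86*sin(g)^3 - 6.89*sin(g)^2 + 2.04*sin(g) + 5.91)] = (107.6334*sin(g)^2 + 72.0694*sin(g) - 10.6692)*cos(g)/(6.86*sin(g)^3 + 6.89*sin(g)^2 - 2.04*sin(g) - 5.91)^2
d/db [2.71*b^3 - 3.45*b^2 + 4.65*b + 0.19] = 8.13*b^2 - 6.9*b + 4.65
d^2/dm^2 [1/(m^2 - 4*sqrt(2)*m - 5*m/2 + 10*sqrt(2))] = 4*(-4*m^2 + 10*m + 16*sqrt(2)*m + (-4*m + 5 + 8*sqrt(2))^2 - 40*sqrt(2))/(2*m^2 - 8*sqrt(2)*m - 5*m + 20*sqrt(2))^3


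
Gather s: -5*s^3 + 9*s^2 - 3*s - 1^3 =-5*s^3 + 9*s^2 - 3*s - 1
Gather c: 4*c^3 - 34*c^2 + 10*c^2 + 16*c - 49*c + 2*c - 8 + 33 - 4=4*c^3 - 24*c^2 - 31*c + 21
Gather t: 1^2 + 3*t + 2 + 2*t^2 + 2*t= 2*t^2 + 5*t + 3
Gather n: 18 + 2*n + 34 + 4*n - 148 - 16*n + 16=-10*n - 80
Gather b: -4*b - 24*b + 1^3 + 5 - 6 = -28*b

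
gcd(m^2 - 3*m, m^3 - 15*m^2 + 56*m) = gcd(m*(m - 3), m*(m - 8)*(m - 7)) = m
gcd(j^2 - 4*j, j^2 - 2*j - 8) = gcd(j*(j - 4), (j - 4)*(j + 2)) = j - 4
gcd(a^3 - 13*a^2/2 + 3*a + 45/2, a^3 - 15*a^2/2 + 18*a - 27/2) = a - 3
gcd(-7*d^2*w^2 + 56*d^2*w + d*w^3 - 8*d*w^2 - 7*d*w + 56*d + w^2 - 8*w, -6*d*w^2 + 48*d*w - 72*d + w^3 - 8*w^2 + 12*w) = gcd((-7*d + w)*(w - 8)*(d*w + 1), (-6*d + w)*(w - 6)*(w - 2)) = 1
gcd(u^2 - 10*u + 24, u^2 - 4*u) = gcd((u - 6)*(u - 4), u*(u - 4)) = u - 4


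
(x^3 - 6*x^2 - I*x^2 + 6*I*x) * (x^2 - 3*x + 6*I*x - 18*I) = x^5 - 9*x^4 + 5*I*x^4 + 24*x^3 - 45*I*x^3 - 54*x^2 + 90*I*x^2 + 108*x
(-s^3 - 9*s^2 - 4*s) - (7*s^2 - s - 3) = -s^3 - 16*s^2 - 3*s + 3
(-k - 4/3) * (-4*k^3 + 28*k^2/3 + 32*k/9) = 4*k^4 - 4*k^3 - 16*k^2 - 128*k/27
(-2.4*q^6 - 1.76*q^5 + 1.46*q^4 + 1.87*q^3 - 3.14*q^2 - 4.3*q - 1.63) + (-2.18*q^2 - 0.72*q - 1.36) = -2.4*q^6 - 1.76*q^5 + 1.46*q^4 + 1.87*q^3 - 5.32*q^2 - 5.02*q - 2.99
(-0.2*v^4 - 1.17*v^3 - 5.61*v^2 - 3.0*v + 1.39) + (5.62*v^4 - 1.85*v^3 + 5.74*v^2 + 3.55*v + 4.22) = 5.42*v^4 - 3.02*v^3 + 0.13*v^2 + 0.55*v + 5.61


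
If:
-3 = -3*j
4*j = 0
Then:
No Solution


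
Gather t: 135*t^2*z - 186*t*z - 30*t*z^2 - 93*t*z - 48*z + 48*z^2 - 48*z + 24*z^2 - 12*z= 135*t^2*z + t*(-30*z^2 - 279*z) + 72*z^2 - 108*z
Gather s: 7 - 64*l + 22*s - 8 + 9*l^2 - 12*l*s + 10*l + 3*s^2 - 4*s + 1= 9*l^2 - 54*l + 3*s^2 + s*(18 - 12*l)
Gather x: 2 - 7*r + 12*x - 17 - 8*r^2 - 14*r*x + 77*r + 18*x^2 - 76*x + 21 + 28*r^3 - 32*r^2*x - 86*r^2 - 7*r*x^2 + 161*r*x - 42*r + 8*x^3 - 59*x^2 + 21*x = 28*r^3 - 94*r^2 + 28*r + 8*x^3 + x^2*(-7*r - 41) + x*(-32*r^2 + 147*r - 43) + 6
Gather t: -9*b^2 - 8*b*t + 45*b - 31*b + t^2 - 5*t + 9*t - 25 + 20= -9*b^2 + 14*b + t^2 + t*(4 - 8*b) - 5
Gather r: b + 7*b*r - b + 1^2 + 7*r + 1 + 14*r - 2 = r*(7*b + 21)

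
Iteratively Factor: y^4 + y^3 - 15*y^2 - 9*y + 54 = (y + 3)*(y^3 - 2*y^2 - 9*y + 18) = (y + 3)^2*(y^2 - 5*y + 6) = (y - 3)*(y + 3)^2*(y - 2)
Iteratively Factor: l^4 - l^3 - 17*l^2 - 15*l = (l + 1)*(l^3 - 2*l^2 - 15*l) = l*(l + 1)*(l^2 - 2*l - 15) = l*(l + 1)*(l + 3)*(l - 5)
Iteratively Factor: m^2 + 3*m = (m)*(m + 3)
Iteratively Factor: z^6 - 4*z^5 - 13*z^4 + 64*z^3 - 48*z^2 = (z - 3)*(z^5 - z^4 - 16*z^3 + 16*z^2) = (z - 3)*(z - 1)*(z^4 - 16*z^2) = (z - 4)*(z - 3)*(z - 1)*(z^3 + 4*z^2) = z*(z - 4)*(z - 3)*(z - 1)*(z^2 + 4*z) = z*(z - 4)*(z - 3)*(z - 1)*(z + 4)*(z)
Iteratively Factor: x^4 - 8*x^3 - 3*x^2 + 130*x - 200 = (x - 5)*(x^3 - 3*x^2 - 18*x + 40) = (x - 5)*(x + 4)*(x^2 - 7*x + 10) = (x - 5)*(x - 2)*(x + 4)*(x - 5)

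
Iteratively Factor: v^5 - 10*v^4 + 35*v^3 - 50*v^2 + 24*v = (v - 1)*(v^4 - 9*v^3 + 26*v^2 - 24*v) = v*(v - 1)*(v^3 - 9*v^2 + 26*v - 24) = v*(v - 3)*(v - 1)*(v^2 - 6*v + 8) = v*(v - 3)*(v - 2)*(v - 1)*(v - 4)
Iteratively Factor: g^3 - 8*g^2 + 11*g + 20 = (g + 1)*(g^2 - 9*g + 20) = (g - 4)*(g + 1)*(g - 5)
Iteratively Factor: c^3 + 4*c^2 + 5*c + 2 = (c + 2)*(c^2 + 2*c + 1) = (c + 1)*(c + 2)*(c + 1)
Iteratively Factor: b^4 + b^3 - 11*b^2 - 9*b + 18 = (b - 1)*(b^3 + 2*b^2 - 9*b - 18) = (b - 3)*(b - 1)*(b^2 + 5*b + 6) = (b - 3)*(b - 1)*(b + 3)*(b + 2)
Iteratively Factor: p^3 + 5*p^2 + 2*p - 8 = (p + 2)*(p^2 + 3*p - 4) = (p - 1)*(p + 2)*(p + 4)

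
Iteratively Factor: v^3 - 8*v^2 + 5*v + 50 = (v + 2)*(v^2 - 10*v + 25) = (v - 5)*(v + 2)*(v - 5)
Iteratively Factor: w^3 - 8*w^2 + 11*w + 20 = (w - 4)*(w^2 - 4*w - 5) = (w - 5)*(w - 4)*(w + 1)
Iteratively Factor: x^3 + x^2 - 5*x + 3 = (x - 1)*(x^2 + 2*x - 3) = (x - 1)*(x + 3)*(x - 1)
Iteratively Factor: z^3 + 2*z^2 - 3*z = (z)*(z^2 + 2*z - 3) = z*(z - 1)*(z + 3)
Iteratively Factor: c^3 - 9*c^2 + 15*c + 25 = (c - 5)*(c^2 - 4*c - 5) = (c - 5)*(c + 1)*(c - 5)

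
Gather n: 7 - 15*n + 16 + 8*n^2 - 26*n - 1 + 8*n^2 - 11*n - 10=16*n^2 - 52*n + 12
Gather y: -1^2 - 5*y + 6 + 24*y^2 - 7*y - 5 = 24*y^2 - 12*y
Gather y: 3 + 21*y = 21*y + 3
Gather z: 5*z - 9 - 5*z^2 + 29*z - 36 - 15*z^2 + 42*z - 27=-20*z^2 + 76*z - 72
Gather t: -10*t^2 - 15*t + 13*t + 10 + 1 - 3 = -10*t^2 - 2*t + 8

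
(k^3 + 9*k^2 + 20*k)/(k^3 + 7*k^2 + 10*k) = (k + 4)/(k + 2)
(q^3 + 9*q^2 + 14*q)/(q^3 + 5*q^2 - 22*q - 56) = q/(q - 4)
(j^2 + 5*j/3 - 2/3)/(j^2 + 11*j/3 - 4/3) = (j + 2)/(j + 4)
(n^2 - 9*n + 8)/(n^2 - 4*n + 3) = (n - 8)/(n - 3)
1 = 1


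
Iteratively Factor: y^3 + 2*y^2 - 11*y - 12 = (y + 4)*(y^2 - 2*y - 3) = (y + 1)*(y + 4)*(y - 3)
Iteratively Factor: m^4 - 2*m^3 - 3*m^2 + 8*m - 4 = (m - 2)*(m^3 - 3*m + 2) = (m - 2)*(m - 1)*(m^2 + m - 2) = (m - 2)*(m - 1)^2*(m + 2)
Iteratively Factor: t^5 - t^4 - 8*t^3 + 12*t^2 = (t)*(t^4 - t^3 - 8*t^2 + 12*t) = t*(t - 2)*(t^3 + t^2 - 6*t) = t*(t - 2)^2*(t^2 + 3*t) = t^2*(t - 2)^2*(t + 3)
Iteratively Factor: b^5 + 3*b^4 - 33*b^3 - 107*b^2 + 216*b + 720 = (b - 3)*(b^4 + 6*b^3 - 15*b^2 - 152*b - 240) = (b - 5)*(b - 3)*(b^3 + 11*b^2 + 40*b + 48) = (b - 5)*(b - 3)*(b + 3)*(b^2 + 8*b + 16) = (b - 5)*(b - 3)*(b + 3)*(b + 4)*(b + 4)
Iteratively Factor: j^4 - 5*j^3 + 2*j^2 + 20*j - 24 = (j - 2)*(j^3 - 3*j^2 - 4*j + 12) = (j - 3)*(j - 2)*(j^2 - 4) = (j - 3)*(j - 2)*(j + 2)*(j - 2)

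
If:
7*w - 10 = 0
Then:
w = 10/7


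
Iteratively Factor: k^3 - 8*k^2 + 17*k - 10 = (k - 5)*(k^2 - 3*k + 2) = (k - 5)*(k - 2)*(k - 1)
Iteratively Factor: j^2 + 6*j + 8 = (j + 2)*(j + 4)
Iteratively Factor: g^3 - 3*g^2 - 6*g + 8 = (g - 1)*(g^2 - 2*g - 8) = (g - 4)*(g - 1)*(g + 2)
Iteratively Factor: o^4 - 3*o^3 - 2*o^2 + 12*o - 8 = (o + 2)*(o^3 - 5*o^2 + 8*o - 4) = (o - 2)*(o + 2)*(o^2 - 3*o + 2) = (o - 2)*(o - 1)*(o + 2)*(o - 2)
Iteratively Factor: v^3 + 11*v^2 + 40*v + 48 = (v + 3)*(v^2 + 8*v + 16) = (v + 3)*(v + 4)*(v + 4)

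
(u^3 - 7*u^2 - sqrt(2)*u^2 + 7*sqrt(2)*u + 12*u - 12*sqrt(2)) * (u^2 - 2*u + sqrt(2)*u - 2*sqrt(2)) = u^5 - 9*u^4 + 24*u^3 - 6*u^2 - 52*u + 48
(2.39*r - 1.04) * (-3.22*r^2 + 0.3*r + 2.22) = -7.6958*r^3 + 4.0658*r^2 + 4.9938*r - 2.3088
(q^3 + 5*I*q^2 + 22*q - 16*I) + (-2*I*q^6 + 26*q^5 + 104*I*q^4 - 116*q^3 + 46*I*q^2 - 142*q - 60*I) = -2*I*q^6 + 26*q^5 + 104*I*q^4 - 115*q^3 + 51*I*q^2 - 120*q - 76*I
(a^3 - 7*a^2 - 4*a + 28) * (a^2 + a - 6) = a^5 - 6*a^4 - 17*a^3 + 66*a^2 + 52*a - 168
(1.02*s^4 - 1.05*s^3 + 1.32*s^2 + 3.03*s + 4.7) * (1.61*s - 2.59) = 1.6422*s^5 - 4.3323*s^4 + 4.8447*s^3 + 1.4595*s^2 - 0.280699999999998*s - 12.173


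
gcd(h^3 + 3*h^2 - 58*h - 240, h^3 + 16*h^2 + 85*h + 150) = h^2 + 11*h + 30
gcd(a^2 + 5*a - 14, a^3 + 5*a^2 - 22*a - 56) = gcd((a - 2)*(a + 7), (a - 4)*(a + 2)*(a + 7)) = a + 7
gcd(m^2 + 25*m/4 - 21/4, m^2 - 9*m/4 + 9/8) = m - 3/4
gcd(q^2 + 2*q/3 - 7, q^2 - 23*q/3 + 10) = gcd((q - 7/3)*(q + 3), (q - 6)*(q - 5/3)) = 1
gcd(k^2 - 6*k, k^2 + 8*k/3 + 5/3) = 1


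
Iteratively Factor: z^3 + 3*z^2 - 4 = (z + 2)*(z^2 + z - 2) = (z + 2)^2*(z - 1)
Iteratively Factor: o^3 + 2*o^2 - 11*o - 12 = (o - 3)*(o^2 + 5*o + 4) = (o - 3)*(o + 1)*(o + 4)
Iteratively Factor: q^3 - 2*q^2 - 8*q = (q + 2)*(q^2 - 4*q) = (q - 4)*(q + 2)*(q)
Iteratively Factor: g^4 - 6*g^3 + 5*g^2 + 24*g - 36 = (g - 2)*(g^3 - 4*g^2 - 3*g + 18) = (g - 3)*(g - 2)*(g^2 - g - 6) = (g - 3)*(g - 2)*(g + 2)*(g - 3)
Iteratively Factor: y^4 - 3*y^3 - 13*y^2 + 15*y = (y - 5)*(y^3 + 2*y^2 - 3*y) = (y - 5)*(y - 1)*(y^2 + 3*y) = (y - 5)*(y - 1)*(y + 3)*(y)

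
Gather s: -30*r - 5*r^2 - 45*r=-5*r^2 - 75*r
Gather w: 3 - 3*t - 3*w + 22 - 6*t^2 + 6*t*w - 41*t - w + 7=-6*t^2 - 44*t + w*(6*t - 4) + 32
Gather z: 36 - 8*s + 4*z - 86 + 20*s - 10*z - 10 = 12*s - 6*z - 60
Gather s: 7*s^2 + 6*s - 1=7*s^2 + 6*s - 1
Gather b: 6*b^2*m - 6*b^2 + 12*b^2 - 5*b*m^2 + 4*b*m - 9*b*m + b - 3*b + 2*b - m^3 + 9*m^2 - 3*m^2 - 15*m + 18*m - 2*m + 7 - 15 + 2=b^2*(6*m + 6) + b*(-5*m^2 - 5*m) - m^3 + 6*m^2 + m - 6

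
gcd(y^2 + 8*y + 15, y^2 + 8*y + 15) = y^2 + 8*y + 15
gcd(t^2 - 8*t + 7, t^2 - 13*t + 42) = t - 7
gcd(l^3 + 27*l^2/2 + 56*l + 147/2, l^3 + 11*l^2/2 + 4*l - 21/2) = l^2 + 13*l/2 + 21/2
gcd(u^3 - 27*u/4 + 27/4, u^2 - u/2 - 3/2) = u - 3/2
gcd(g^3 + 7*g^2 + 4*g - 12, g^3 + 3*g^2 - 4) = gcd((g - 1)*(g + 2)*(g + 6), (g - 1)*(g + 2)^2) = g^2 + g - 2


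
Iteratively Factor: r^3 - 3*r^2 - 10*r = (r)*(r^2 - 3*r - 10) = r*(r + 2)*(r - 5)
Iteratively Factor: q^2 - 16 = (q + 4)*(q - 4)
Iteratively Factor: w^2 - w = (w)*(w - 1)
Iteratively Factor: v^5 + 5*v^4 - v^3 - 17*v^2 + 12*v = (v + 3)*(v^4 + 2*v^3 - 7*v^2 + 4*v) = (v - 1)*(v + 3)*(v^3 + 3*v^2 - 4*v) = (v - 1)^2*(v + 3)*(v^2 + 4*v) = (v - 1)^2*(v + 3)*(v + 4)*(v)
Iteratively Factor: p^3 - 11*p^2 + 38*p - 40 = (p - 2)*(p^2 - 9*p + 20) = (p - 5)*(p - 2)*(p - 4)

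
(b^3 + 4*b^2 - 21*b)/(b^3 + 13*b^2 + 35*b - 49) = b*(b - 3)/(b^2 + 6*b - 7)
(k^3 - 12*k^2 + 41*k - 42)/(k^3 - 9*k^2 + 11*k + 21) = (k - 2)/(k + 1)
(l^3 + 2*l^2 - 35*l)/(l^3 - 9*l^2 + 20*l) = (l + 7)/(l - 4)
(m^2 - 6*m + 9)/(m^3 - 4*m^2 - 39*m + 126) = (m - 3)/(m^2 - m - 42)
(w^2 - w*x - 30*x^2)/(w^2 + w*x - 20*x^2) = (-w + 6*x)/(-w + 4*x)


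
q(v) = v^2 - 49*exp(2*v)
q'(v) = 2*v - 98*exp(2*v)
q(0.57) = -152.89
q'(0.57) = -305.28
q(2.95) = -17878.13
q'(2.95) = -35767.77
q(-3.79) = 14.34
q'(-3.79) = -7.63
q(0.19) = -71.62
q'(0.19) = -142.92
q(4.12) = -185670.50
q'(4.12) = -371366.71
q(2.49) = -7122.04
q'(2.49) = -14251.51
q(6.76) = -36463380.64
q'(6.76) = -72926839.16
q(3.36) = -40600.77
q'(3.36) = -81217.40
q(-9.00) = 81.00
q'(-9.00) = -18.00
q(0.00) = -49.00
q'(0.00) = -98.00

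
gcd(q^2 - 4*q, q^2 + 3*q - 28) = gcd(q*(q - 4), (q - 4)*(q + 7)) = q - 4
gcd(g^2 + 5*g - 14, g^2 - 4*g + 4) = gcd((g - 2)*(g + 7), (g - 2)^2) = g - 2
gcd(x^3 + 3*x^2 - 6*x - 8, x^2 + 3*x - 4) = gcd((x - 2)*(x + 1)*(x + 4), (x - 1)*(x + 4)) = x + 4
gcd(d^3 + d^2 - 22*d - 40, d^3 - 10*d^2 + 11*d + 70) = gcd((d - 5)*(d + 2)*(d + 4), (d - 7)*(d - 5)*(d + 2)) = d^2 - 3*d - 10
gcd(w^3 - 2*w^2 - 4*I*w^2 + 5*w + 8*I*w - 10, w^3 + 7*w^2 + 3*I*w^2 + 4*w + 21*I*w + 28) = 1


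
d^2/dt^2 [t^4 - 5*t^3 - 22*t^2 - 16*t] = 12*t^2 - 30*t - 44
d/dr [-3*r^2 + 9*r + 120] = 9 - 6*r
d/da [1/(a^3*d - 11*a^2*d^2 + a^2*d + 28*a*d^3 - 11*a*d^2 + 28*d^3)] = (-3*a^2 + 22*a*d - 2*a - 28*d^2 + 11*d)/(d*(a^3 - 11*a^2*d + a^2 + 28*a*d^2 - 11*a*d + 28*d^2)^2)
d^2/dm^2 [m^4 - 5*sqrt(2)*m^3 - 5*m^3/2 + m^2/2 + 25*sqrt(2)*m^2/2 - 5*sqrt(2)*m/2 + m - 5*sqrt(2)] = 12*m^2 - 30*sqrt(2)*m - 15*m + 1 + 25*sqrt(2)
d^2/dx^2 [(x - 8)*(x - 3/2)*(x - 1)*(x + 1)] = 12*x^2 - 57*x + 22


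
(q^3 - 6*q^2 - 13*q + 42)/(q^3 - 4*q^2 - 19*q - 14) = (q^2 + q - 6)/(q^2 + 3*q + 2)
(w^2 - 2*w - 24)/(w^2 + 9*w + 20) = (w - 6)/(w + 5)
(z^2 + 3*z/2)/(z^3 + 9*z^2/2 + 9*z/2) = 1/(z + 3)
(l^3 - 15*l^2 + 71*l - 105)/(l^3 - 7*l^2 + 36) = (l^2 - 12*l + 35)/(l^2 - 4*l - 12)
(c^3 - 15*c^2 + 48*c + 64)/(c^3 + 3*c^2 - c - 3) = (c^2 - 16*c + 64)/(c^2 + 2*c - 3)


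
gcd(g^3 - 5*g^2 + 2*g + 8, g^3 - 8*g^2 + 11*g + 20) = g^2 - 3*g - 4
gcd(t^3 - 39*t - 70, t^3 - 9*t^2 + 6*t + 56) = t^2 - 5*t - 14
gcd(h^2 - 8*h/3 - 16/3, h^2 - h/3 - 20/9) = h + 4/3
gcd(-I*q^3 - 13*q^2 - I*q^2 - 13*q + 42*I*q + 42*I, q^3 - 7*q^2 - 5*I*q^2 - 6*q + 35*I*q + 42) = 1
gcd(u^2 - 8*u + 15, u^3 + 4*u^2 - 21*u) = u - 3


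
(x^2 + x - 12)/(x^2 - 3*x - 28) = (x - 3)/(x - 7)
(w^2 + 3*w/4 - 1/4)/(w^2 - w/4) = (w + 1)/w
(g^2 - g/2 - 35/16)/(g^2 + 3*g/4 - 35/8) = (4*g + 5)/(2*(2*g + 5))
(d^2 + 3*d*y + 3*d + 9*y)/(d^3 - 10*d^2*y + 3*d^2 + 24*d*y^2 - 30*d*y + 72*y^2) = (d + 3*y)/(d^2 - 10*d*y + 24*y^2)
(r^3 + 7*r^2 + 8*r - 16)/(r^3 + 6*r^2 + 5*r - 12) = (r + 4)/(r + 3)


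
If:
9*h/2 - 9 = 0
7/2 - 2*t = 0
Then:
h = 2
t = 7/4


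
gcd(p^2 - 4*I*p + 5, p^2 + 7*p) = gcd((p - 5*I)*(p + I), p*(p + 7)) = 1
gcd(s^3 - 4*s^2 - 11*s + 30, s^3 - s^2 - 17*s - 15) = s^2 - 2*s - 15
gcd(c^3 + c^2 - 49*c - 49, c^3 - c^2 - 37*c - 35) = c^2 - 6*c - 7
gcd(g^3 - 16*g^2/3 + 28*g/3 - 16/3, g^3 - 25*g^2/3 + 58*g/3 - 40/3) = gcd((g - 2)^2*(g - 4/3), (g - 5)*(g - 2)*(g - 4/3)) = g^2 - 10*g/3 + 8/3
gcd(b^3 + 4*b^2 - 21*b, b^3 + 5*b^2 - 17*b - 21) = b^2 + 4*b - 21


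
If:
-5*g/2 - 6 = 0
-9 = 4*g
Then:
No Solution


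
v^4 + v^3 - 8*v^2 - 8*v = v*(v + 1)*(v - 2*sqrt(2))*(v + 2*sqrt(2))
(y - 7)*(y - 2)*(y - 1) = y^3 - 10*y^2 + 23*y - 14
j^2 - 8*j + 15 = (j - 5)*(j - 3)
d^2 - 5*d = d*(d - 5)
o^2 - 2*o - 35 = (o - 7)*(o + 5)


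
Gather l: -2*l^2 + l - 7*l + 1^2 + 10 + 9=-2*l^2 - 6*l + 20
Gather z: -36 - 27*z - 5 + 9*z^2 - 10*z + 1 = 9*z^2 - 37*z - 40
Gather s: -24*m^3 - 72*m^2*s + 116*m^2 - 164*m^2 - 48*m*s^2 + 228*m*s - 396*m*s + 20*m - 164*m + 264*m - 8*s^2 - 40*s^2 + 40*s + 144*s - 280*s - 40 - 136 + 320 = -24*m^3 - 48*m^2 + 120*m + s^2*(-48*m - 48) + s*(-72*m^2 - 168*m - 96) + 144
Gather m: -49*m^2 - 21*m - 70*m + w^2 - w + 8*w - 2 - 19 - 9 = -49*m^2 - 91*m + w^2 + 7*w - 30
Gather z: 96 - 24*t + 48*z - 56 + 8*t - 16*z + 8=-16*t + 32*z + 48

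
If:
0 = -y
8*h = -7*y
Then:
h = 0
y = 0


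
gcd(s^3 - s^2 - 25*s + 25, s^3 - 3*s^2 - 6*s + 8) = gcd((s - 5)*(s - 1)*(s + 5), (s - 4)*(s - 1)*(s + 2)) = s - 1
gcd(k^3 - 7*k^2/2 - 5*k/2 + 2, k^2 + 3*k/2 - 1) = k - 1/2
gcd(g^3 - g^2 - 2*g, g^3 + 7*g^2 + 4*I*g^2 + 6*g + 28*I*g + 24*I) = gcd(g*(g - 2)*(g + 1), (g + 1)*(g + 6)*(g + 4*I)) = g + 1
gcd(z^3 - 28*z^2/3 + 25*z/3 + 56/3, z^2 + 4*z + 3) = z + 1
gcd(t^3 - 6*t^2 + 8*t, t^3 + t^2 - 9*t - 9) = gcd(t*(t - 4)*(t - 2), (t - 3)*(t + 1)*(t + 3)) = 1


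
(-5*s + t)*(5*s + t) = -25*s^2 + t^2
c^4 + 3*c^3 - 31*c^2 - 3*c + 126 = (c - 3)^2*(c + 2)*(c + 7)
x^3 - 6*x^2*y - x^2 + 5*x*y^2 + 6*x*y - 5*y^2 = (x - 1)*(x - 5*y)*(x - y)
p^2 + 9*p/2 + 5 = (p + 2)*(p + 5/2)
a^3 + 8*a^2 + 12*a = a*(a + 2)*(a + 6)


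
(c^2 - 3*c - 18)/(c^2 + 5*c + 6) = (c - 6)/(c + 2)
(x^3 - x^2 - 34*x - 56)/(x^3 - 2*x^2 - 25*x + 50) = (x^3 - x^2 - 34*x - 56)/(x^3 - 2*x^2 - 25*x + 50)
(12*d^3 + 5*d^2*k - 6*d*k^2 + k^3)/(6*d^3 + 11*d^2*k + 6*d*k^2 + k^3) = (12*d^2 - 7*d*k + k^2)/(6*d^2 + 5*d*k + k^2)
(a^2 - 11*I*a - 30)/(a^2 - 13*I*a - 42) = (a - 5*I)/(a - 7*I)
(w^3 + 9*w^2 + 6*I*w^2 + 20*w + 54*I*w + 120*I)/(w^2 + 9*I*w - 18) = (w^2 + 9*w + 20)/(w + 3*I)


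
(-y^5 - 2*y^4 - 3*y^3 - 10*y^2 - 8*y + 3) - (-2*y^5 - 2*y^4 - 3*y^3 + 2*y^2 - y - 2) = y^5 - 12*y^2 - 7*y + 5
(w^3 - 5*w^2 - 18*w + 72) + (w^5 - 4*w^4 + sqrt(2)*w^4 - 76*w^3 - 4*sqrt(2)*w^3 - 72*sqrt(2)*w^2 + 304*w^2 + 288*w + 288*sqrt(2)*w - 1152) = w^5 - 4*w^4 + sqrt(2)*w^4 - 75*w^3 - 4*sqrt(2)*w^3 - 72*sqrt(2)*w^2 + 299*w^2 + 270*w + 288*sqrt(2)*w - 1080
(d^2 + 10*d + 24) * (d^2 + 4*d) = d^4 + 14*d^3 + 64*d^2 + 96*d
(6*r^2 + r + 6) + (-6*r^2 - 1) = r + 5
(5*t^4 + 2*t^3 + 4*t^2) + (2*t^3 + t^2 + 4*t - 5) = 5*t^4 + 4*t^3 + 5*t^2 + 4*t - 5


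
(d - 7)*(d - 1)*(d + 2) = d^3 - 6*d^2 - 9*d + 14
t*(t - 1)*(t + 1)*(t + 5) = t^4 + 5*t^3 - t^2 - 5*t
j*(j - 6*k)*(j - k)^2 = j^4 - 8*j^3*k + 13*j^2*k^2 - 6*j*k^3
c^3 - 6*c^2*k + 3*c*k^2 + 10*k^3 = (c - 5*k)*(c - 2*k)*(c + k)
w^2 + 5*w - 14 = (w - 2)*(w + 7)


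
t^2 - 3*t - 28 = (t - 7)*(t + 4)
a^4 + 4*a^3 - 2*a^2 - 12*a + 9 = (a - 1)^2*(a + 3)^2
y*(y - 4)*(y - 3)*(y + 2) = y^4 - 5*y^3 - 2*y^2 + 24*y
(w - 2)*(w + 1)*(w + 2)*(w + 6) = w^4 + 7*w^3 + 2*w^2 - 28*w - 24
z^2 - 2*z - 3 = (z - 3)*(z + 1)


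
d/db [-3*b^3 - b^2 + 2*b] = -9*b^2 - 2*b + 2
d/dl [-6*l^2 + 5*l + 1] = 5 - 12*l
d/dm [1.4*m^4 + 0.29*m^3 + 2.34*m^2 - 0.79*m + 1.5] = 5.6*m^3 + 0.87*m^2 + 4.68*m - 0.79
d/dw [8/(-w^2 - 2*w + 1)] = 16*(w + 1)/(w^2 + 2*w - 1)^2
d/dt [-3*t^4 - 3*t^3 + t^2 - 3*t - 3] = -12*t^3 - 9*t^2 + 2*t - 3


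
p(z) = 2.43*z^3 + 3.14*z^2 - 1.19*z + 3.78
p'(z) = 7.29*z^2 + 6.28*z - 1.19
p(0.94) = 7.45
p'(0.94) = 11.15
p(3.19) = 110.82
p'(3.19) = 93.03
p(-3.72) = -73.43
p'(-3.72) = 76.33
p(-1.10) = 5.65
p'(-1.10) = 0.72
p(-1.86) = 1.22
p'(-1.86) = 12.35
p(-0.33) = 4.43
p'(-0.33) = -2.47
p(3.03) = 96.60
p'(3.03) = 84.77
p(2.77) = 76.22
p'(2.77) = 72.14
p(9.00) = 2018.88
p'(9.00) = 645.82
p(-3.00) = -30.00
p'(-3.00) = 45.58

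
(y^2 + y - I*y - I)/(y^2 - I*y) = (y + 1)/y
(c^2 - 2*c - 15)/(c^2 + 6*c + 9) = (c - 5)/(c + 3)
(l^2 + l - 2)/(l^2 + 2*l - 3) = (l + 2)/(l + 3)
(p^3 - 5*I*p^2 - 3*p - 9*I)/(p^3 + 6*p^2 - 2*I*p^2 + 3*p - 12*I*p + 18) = (p - 3*I)/(p + 6)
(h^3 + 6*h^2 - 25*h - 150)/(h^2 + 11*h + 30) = h - 5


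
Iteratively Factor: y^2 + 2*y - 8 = (y + 4)*(y - 2)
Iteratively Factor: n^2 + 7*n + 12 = (n + 4)*(n + 3)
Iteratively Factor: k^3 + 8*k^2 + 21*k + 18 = (k + 3)*(k^2 + 5*k + 6) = (k + 3)^2*(k + 2)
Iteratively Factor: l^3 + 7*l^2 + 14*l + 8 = (l + 1)*(l^2 + 6*l + 8) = (l + 1)*(l + 2)*(l + 4)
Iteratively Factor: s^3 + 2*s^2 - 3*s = (s)*(s^2 + 2*s - 3) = s*(s - 1)*(s + 3)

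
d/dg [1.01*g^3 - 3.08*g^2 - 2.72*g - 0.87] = 3.03*g^2 - 6.16*g - 2.72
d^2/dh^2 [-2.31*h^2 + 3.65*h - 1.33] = -4.62000000000000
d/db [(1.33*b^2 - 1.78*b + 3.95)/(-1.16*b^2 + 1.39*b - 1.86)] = (-0.2161*b^2 + 4.2164*b - 2.1797)/(1.3456*b^4 - 3.2248*b^3 + 6.2473*b^2 - 5.1708*b + 3.4596)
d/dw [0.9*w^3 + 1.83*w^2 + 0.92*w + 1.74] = 2.7*w^2 + 3.66*w + 0.92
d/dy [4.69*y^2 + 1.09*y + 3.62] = 9.38*y + 1.09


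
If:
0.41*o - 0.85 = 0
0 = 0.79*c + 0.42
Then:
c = -0.53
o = 2.07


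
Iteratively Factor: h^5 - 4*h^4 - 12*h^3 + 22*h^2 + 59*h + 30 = (h + 2)*(h^4 - 6*h^3 + 22*h + 15) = (h - 3)*(h + 2)*(h^3 - 3*h^2 - 9*h - 5) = (h - 3)*(h + 1)*(h + 2)*(h^2 - 4*h - 5) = (h - 5)*(h - 3)*(h + 1)*(h + 2)*(h + 1)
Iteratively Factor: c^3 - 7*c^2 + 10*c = (c)*(c^2 - 7*c + 10) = c*(c - 5)*(c - 2)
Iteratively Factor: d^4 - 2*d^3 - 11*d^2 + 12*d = (d)*(d^3 - 2*d^2 - 11*d + 12) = d*(d - 4)*(d^2 + 2*d - 3) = d*(d - 4)*(d - 1)*(d + 3)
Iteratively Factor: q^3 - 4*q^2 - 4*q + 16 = (q - 4)*(q^2 - 4) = (q - 4)*(q + 2)*(q - 2)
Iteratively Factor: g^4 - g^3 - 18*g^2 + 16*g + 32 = (g + 1)*(g^3 - 2*g^2 - 16*g + 32) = (g + 1)*(g + 4)*(g^2 - 6*g + 8) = (g - 4)*(g + 1)*(g + 4)*(g - 2)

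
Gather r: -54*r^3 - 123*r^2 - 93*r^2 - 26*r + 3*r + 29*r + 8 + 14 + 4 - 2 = -54*r^3 - 216*r^2 + 6*r + 24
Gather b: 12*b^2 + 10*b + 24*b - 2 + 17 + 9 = 12*b^2 + 34*b + 24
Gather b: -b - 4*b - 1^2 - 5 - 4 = -5*b - 10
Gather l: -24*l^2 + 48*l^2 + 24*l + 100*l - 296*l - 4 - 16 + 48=24*l^2 - 172*l + 28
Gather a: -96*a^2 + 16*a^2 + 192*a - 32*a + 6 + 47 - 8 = -80*a^2 + 160*a + 45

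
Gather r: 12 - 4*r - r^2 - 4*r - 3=-r^2 - 8*r + 9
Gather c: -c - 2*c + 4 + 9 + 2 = 15 - 3*c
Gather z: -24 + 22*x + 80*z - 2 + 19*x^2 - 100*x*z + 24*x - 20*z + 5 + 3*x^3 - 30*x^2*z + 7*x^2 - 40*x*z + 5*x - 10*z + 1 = 3*x^3 + 26*x^2 + 51*x + z*(-30*x^2 - 140*x + 50) - 20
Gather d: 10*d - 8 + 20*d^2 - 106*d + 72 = 20*d^2 - 96*d + 64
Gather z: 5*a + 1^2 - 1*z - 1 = 5*a - z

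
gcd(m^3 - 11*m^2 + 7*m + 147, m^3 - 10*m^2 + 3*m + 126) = m^2 - 4*m - 21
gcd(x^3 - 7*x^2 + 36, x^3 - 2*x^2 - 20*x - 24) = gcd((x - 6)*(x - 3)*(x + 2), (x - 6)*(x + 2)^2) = x^2 - 4*x - 12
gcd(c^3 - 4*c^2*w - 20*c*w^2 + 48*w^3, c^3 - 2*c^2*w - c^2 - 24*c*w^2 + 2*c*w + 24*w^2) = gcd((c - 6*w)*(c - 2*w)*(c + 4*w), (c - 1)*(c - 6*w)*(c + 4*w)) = -c^2 + 2*c*w + 24*w^2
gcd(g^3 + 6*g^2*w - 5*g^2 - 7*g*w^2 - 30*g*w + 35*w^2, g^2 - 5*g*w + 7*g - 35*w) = 1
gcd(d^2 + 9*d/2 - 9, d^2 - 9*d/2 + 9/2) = d - 3/2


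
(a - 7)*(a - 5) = a^2 - 12*a + 35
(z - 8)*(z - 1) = z^2 - 9*z + 8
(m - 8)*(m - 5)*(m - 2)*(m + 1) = m^4 - 14*m^3 + 51*m^2 - 14*m - 80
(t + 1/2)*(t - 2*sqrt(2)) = t^2 - 2*sqrt(2)*t + t/2 - sqrt(2)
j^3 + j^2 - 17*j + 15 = (j - 3)*(j - 1)*(j + 5)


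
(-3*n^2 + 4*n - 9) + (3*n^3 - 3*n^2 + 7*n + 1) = 3*n^3 - 6*n^2 + 11*n - 8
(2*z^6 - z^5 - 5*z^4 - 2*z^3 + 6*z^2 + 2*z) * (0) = 0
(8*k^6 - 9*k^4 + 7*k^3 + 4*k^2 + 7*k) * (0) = 0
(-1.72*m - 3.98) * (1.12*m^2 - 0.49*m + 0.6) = -1.9264*m^3 - 3.6148*m^2 + 0.9182*m - 2.388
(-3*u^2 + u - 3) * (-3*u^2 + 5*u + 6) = 9*u^4 - 18*u^3 - 4*u^2 - 9*u - 18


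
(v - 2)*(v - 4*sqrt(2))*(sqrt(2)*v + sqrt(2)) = sqrt(2)*v^3 - 8*v^2 - sqrt(2)*v^2 - 2*sqrt(2)*v + 8*v + 16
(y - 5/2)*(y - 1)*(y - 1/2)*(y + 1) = y^4 - 3*y^3 + y^2/4 + 3*y - 5/4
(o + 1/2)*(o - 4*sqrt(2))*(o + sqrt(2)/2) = o^3 - 7*sqrt(2)*o^2/2 + o^2/2 - 4*o - 7*sqrt(2)*o/4 - 2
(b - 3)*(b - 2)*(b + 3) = b^3 - 2*b^2 - 9*b + 18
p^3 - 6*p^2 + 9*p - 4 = (p - 4)*(p - 1)^2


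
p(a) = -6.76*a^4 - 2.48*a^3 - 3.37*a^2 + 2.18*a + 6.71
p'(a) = -27.04*a^3 - 7.44*a^2 - 6.74*a + 2.18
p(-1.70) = -51.01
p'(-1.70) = 124.98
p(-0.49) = 4.73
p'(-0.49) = 6.88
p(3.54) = -1199.42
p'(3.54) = -1314.46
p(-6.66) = -12724.43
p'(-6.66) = 7704.90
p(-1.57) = -36.49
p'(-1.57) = 99.06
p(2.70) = -420.04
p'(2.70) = -602.48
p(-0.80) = 1.31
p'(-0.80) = 16.65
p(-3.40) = -845.55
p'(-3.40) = 1001.87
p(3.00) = -631.60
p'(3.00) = -815.08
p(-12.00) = -136394.65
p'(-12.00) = 45736.82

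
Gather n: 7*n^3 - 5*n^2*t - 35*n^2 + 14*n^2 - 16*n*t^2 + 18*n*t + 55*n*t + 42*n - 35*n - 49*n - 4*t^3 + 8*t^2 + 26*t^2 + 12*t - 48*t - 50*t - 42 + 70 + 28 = 7*n^3 + n^2*(-5*t - 21) + n*(-16*t^2 + 73*t - 42) - 4*t^3 + 34*t^2 - 86*t + 56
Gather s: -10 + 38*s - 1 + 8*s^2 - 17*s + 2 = 8*s^2 + 21*s - 9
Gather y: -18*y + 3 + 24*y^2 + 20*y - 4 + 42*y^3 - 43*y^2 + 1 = 42*y^3 - 19*y^2 + 2*y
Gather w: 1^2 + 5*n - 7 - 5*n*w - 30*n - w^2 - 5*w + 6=-25*n - w^2 + w*(-5*n - 5)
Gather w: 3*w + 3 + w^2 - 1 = w^2 + 3*w + 2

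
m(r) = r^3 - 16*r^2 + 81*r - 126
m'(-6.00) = 381.00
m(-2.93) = -525.84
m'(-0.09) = 83.90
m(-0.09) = -133.42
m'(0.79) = 57.59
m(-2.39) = -424.64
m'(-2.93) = 200.51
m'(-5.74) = 363.52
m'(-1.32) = 128.47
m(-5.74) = -1307.22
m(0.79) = -71.50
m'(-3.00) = 204.00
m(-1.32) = -263.10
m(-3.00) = -540.00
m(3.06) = 0.70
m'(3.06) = 11.17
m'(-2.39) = 174.62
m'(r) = 3*r^2 - 32*r + 81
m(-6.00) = -1404.00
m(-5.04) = -1068.69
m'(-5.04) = 318.48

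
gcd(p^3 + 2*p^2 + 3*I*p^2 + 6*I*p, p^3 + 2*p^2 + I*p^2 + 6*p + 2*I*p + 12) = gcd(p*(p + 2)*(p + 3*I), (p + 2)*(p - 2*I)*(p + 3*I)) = p^2 + p*(2 + 3*I) + 6*I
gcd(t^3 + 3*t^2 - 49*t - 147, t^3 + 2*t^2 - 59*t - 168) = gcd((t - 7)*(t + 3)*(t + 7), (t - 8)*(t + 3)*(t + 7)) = t^2 + 10*t + 21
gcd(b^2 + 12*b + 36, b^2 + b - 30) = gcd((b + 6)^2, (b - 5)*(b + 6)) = b + 6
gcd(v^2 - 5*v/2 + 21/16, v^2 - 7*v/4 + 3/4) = v - 3/4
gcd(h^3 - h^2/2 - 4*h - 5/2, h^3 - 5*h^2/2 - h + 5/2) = h^2 - 3*h/2 - 5/2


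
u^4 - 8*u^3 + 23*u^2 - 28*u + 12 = (u - 3)*(u - 2)^2*(u - 1)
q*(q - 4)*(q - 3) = q^3 - 7*q^2 + 12*q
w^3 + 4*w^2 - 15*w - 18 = (w - 3)*(w + 1)*(w + 6)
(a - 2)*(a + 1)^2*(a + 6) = a^4 + 6*a^3 - 3*a^2 - 20*a - 12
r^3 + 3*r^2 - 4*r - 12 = (r - 2)*(r + 2)*(r + 3)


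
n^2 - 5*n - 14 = (n - 7)*(n + 2)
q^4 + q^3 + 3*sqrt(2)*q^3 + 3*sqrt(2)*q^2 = q^2*(q + 1)*(q + 3*sqrt(2))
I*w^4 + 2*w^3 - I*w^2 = w^2*(w - I)*(I*w + 1)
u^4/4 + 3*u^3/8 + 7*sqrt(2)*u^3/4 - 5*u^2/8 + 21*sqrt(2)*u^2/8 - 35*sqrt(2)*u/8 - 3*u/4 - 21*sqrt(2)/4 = (u/2 + 1/2)*(u/2 + 1)*(u - 3/2)*(u + 7*sqrt(2))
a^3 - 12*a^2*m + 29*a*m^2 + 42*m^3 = (a - 7*m)*(a - 6*m)*(a + m)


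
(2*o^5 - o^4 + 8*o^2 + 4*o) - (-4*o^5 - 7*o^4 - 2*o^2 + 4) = 6*o^5 + 6*o^4 + 10*o^2 + 4*o - 4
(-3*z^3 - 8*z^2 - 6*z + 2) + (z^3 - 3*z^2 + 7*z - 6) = -2*z^3 - 11*z^2 + z - 4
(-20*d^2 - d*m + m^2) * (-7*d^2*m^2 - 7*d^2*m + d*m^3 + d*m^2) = 140*d^4*m^2 + 140*d^4*m - 13*d^3*m^3 - 13*d^3*m^2 - 8*d^2*m^4 - 8*d^2*m^3 + d*m^5 + d*m^4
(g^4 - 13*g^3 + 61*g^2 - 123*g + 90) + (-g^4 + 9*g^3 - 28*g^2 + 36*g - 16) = -4*g^3 + 33*g^2 - 87*g + 74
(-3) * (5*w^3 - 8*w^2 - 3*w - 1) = -15*w^3 + 24*w^2 + 9*w + 3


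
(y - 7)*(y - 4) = y^2 - 11*y + 28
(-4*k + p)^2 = 16*k^2 - 8*k*p + p^2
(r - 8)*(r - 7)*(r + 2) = r^3 - 13*r^2 + 26*r + 112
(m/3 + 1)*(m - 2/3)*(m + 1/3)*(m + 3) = m^4/3 + 17*m^3/9 + 61*m^2/27 - 13*m/9 - 2/3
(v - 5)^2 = v^2 - 10*v + 25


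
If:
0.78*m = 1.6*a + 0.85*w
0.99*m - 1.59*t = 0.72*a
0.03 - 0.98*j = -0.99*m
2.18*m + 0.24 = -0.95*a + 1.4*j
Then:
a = -0.331032478384073*w - 0.0782096926542178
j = 0.414893451386222*w - 0.131454936112351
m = 0.410702608442927*w - 0.160430138777883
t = 0.405621991694988*w - 0.0644747538862057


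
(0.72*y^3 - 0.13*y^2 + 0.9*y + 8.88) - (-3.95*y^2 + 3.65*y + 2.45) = 0.72*y^3 + 3.82*y^2 - 2.75*y + 6.43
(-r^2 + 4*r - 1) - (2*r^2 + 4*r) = -3*r^2 - 1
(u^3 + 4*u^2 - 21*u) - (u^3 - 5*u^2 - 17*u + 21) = 9*u^2 - 4*u - 21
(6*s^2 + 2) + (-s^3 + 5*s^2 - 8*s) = -s^3 + 11*s^2 - 8*s + 2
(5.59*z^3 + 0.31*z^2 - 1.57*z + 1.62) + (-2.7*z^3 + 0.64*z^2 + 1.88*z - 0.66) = 2.89*z^3 + 0.95*z^2 + 0.31*z + 0.96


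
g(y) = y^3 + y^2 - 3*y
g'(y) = 3*y^2 + 2*y - 3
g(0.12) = -0.34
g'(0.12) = -2.72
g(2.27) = 10.04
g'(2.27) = 17.00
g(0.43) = -1.03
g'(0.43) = -1.59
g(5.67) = 197.42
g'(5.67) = 104.79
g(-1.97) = 2.15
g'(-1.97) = 4.70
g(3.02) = 27.60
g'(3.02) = 30.40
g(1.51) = 1.19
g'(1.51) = 6.86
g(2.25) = 9.70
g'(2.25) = 16.69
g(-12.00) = -1548.00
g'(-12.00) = 405.00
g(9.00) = 783.00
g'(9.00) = 258.00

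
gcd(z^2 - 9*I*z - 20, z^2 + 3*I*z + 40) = z - 5*I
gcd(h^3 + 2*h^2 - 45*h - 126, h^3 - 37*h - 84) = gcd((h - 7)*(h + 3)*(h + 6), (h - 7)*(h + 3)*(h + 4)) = h^2 - 4*h - 21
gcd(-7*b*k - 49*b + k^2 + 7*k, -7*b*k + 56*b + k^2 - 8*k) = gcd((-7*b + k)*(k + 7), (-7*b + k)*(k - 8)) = 7*b - k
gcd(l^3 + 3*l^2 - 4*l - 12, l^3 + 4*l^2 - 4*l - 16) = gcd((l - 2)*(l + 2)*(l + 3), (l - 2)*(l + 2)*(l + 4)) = l^2 - 4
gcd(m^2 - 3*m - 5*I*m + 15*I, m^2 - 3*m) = m - 3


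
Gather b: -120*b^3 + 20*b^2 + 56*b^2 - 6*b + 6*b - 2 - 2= -120*b^3 + 76*b^2 - 4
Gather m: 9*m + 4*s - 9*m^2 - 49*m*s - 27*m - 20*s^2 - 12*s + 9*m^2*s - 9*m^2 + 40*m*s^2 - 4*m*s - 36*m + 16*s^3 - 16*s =m^2*(9*s - 18) + m*(40*s^2 - 53*s - 54) + 16*s^3 - 20*s^2 - 24*s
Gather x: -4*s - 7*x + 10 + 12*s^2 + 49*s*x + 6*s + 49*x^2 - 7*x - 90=12*s^2 + 2*s + 49*x^2 + x*(49*s - 14) - 80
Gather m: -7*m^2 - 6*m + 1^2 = -7*m^2 - 6*m + 1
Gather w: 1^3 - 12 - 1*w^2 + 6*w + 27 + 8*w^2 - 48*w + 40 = 7*w^2 - 42*w + 56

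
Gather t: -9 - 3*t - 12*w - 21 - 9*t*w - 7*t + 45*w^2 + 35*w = t*(-9*w - 10) + 45*w^2 + 23*w - 30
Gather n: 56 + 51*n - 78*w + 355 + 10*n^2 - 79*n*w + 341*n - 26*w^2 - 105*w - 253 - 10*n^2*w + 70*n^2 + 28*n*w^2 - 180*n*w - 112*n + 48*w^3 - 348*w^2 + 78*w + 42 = n^2*(80 - 10*w) + n*(28*w^2 - 259*w + 280) + 48*w^3 - 374*w^2 - 105*w + 200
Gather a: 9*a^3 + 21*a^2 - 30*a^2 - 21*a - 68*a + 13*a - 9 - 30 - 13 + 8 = 9*a^3 - 9*a^2 - 76*a - 44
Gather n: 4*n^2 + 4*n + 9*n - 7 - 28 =4*n^2 + 13*n - 35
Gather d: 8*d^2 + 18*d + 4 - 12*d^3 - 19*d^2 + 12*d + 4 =-12*d^3 - 11*d^2 + 30*d + 8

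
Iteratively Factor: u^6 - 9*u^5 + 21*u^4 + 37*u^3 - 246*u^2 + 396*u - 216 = (u - 2)*(u^5 - 7*u^4 + 7*u^3 + 51*u^2 - 144*u + 108) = (u - 2)^2*(u^4 - 5*u^3 - 3*u^2 + 45*u - 54) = (u - 3)*(u - 2)^2*(u^3 - 2*u^2 - 9*u + 18) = (u - 3)^2*(u - 2)^2*(u^2 + u - 6) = (u - 3)^2*(u - 2)^2*(u + 3)*(u - 2)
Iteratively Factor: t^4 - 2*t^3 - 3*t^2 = (t)*(t^3 - 2*t^2 - 3*t) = t*(t - 3)*(t^2 + t) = t*(t - 3)*(t + 1)*(t)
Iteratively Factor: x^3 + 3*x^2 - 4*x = (x - 1)*(x^2 + 4*x) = (x - 1)*(x + 4)*(x)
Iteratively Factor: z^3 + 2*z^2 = (z)*(z^2 + 2*z) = z*(z + 2)*(z)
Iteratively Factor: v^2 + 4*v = (v + 4)*(v)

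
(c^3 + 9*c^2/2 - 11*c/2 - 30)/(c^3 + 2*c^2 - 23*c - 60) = (c - 5/2)/(c - 5)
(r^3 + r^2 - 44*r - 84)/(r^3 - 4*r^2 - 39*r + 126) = (r + 2)/(r - 3)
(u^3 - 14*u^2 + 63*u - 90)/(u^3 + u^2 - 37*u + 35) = (u^2 - 9*u + 18)/(u^2 + 6*u - 7)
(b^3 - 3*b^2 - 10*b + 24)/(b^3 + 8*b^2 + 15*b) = (b^2 - 6*b + 8)/(b*(b + 5))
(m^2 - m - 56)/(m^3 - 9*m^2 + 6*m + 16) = (m + 7)/(m^2 - m - 2)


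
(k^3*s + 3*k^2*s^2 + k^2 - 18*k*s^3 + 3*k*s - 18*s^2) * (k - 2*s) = k^4*s + k^3*s^2 + k^3 - 24*k^2*s^3 + k^2*s + 36*k*s^4 - 24*k*s^2 + 36*s^3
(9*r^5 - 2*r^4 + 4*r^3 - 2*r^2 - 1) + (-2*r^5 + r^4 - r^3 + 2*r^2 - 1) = 7*r^5 - r^4 + 3*r^3 - 2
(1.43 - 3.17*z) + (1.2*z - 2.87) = -1.97*z - 1.44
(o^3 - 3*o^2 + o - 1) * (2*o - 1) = 2*o^4 - 7*o^3 + 5*o^2 - 3*o + 1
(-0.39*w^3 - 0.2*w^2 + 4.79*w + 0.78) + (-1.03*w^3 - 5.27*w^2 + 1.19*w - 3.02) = -1.42*w^3 - 5.47*w^2 + 5.98*w - 2.24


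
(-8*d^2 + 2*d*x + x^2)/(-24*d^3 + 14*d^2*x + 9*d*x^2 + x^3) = (-2*d + x)/(-6*d^2 + 5*d*x + x^2)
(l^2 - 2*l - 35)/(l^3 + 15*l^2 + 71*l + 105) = (l - 7)/(l^2 + 10*l + 21)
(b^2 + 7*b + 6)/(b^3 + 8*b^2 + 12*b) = (b + 1)/(b*(b + 2))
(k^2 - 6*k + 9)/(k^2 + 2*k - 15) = (k - 3)/(k + 5)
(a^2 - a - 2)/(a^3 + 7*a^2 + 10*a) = (a^2 - a - 2)/(a*(a^2 + 7*a + 10))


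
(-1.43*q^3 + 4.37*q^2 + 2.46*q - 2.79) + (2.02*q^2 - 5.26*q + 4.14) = -1.43*q^3 + 6.39*q^2 - 2.8*q + 1.35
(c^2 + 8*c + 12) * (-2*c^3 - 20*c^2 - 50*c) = -2*c^5 - 36*c^4 - 234*c^3 - 640*c^2 - 600*c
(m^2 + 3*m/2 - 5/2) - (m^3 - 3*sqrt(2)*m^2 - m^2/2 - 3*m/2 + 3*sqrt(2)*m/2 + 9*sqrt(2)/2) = -m^3 + 3*m^2/2 + 3*sqrt(2)*m^2 - 3*sqrt(2)*m/2 + 3*m - 9*sqrt(2)/2 - 5/2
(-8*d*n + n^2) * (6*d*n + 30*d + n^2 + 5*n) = -48*d^2*n^2 - 240*d^2*n - 2*d*n^3 - 10*d*n^2 + n^4 + 5*n^3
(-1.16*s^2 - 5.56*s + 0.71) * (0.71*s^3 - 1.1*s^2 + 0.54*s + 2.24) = -0.8236*s^5 - 2.6716*s^4 + 5.9937*s^3 - 6.3818*s^2 - 12.071*s + 1.5904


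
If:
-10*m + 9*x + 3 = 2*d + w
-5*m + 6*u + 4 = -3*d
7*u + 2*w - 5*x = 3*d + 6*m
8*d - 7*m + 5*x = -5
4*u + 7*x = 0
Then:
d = -5167/13111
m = 4457/13111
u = -349/1873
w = 2523/1873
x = 1396/13111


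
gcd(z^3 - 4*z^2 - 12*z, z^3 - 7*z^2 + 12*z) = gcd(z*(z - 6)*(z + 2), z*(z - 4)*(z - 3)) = z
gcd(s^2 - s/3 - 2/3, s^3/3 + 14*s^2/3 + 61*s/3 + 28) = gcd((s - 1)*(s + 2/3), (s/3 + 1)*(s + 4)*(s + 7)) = 1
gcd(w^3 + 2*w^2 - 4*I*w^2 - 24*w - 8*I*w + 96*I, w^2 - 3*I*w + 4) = w - 4*I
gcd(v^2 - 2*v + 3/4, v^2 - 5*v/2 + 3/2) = v - 3/2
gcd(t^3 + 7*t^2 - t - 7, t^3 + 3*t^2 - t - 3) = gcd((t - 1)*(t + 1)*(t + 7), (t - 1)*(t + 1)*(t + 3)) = t^2 - 1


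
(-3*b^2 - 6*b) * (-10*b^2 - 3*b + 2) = 30*b^4 + 69*b^3 + 12*b^2 - 12*b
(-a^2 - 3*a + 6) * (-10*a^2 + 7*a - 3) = 10*a^4 + 23*a^3 - 78*a^2 + 51*a - 18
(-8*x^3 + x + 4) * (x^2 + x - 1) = -8*x^5 - 8*x^4 + 9*x^3 + 5*x^2 + 3*x - 4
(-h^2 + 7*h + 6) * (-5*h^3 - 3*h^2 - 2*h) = 5*h^5 - 32*h^4 - 49*h^3 - 32*h^2 - 12*h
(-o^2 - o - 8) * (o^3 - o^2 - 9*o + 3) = -o^5 + 2*o^3 + 14*o^2 + 69*o - 24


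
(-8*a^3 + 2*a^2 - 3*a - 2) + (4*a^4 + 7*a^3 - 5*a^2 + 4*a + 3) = 4*a^4 - a^3 - 3*a^2 + a + 1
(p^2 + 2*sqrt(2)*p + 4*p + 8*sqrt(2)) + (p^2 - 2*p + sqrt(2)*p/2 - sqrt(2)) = 2*p^2 + 2*p + 5*sqrt(2)*p/2 + 7*sqrt(2)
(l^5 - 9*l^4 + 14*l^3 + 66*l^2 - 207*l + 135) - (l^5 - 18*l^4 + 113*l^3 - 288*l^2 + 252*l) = 9*l^4 - 99*l^3 + 354*l^2 - 459*l + 135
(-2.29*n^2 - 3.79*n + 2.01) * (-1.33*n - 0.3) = 3.0457*n^3 + 5.7277*n^2 - 1.5363*n - 0.603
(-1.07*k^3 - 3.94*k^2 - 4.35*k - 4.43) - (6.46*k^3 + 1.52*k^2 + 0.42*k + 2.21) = -7.53*k^3 - 5.46*k^2 - 4.77*k - 6.64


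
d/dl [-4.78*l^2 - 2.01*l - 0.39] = -9.56*l - 2.01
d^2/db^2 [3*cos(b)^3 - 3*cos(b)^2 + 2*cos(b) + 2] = -17*cos(b)/4 + 6*cos(2*b) - 27*cos(3*b)/4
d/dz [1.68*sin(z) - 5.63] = 1.68*cos(z)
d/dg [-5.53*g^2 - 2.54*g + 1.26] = -11.06*g - 2.54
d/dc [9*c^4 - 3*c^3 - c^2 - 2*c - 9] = 36*c^3 - 9*c^2 - 2*c - 2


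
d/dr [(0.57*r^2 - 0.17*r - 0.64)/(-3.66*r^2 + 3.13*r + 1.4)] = (1.1619*r^2 - 3.0888*r + 1.7652)/(13.3956*r^4 - 22.9116*r^3 - 0.4511*r^2 + 8.764*r + 1.96)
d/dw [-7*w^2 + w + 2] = 1 - 14*w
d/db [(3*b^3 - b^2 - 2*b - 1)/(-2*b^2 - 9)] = (-6*b^4 - 85*b^2 + 14*b + 18)/(4*b^4 + 36*b^2 + 81)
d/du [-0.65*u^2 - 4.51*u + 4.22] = -1.3*u - 4.51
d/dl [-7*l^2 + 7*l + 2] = 7 - 14*l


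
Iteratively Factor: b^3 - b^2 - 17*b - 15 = (b - 5)*(b^2 + 4*b + 3) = (b - 5)*(b + 3)*(b + 1)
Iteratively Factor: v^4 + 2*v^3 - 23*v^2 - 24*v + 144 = (v - 3)*(v^3 + 5*v^2 - 8*v - 48) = (v - 3)*(v + 4)*(v^2 + v - 12) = (v - 3)*(v + 4)^2*(v - 3)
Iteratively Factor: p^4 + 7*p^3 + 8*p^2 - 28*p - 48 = (p + 2)*(p^3 + 5*p^2 - 2*p - 24) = (p + 2)*(p + 4)*(p^2 + p - 6) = (p + 2)*(p + 3)*(p + 4)*(p - 2)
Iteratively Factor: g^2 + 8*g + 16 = (g + 4)*(g + 4)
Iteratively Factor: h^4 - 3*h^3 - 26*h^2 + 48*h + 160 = (h + 2)*(h^3 - 5*h^2 - 16*h + 80) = (h - 4)*(h + 2)*(h^2 - h - 20) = (h - 4)*(h + 2)*(h + 4)*(h - 5)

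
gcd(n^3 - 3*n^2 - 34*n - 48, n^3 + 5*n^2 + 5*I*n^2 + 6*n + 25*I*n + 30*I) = n^2 + 5*n + 6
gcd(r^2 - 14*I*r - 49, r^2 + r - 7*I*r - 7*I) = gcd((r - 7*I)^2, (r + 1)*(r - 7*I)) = r - 7*I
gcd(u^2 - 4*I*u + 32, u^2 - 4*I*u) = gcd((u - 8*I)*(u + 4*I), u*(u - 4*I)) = 1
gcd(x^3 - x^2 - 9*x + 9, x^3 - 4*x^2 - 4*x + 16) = 1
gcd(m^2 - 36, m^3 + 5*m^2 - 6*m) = m + 6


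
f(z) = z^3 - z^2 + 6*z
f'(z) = 3*z^2 - 2*z + 6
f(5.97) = 212.96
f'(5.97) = 100.98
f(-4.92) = -172.82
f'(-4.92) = 88.46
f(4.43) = 93.89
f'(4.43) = 56.01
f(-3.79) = -91.54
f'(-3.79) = 56.67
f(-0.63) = -4.43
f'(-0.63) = 8.45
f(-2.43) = -34.83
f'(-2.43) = 28.57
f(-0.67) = -4.77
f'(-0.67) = 8.69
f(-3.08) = -57.18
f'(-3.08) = 40.62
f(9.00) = 702.00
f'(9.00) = 231.00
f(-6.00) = -288.00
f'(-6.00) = 126.00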